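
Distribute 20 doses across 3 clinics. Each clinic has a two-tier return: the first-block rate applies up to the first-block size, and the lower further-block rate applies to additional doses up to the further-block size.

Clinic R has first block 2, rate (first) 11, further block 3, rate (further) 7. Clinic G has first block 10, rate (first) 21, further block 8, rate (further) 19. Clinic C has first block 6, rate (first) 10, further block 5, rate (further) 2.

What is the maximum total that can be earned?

384

Rank every tier by rate: Clinic G/tier1 21 > Clinic G/tier2 19 > Clinic R/tier1 11 > Clinic C/tier1 10 > Clinic R/tier2 7 > Clinic C/tier2 2.
Clinic G/tier1 (21): +10 ; 10 left.
Clinic G tier2 at 19: fill all 8 ; 2 left.
Clinic R/tier1 (11): +2 ; 0 left.
Total = 21×10 + 19×8 + 11×2 = 384.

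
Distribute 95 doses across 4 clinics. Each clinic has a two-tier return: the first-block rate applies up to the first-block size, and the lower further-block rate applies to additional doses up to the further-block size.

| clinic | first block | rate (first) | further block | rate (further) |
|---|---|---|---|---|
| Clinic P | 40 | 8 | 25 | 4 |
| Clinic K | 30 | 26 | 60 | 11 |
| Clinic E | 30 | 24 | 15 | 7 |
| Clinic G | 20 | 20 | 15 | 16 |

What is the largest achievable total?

Order all 8 blocks by rate: Clinic K/first 26 > Clinic E/first 24 > Clinic G/first 20 > Clinic G/second 16 > Clinic K/second 11 > Clinic P/first 8 > Clinic E/second 7 > Clinic P/second 4.
Clinic K/first (26): +30 — 65 left.
Clinic E first at 24: fill all 30 — 35 left.
Clinic G/first (20): +20 — 15 left.
Clinic G second at 16: fill all 15 — 0 left.
Total = 26×30 + 24×30 + 20×20 + 16×15 = 2140.

2140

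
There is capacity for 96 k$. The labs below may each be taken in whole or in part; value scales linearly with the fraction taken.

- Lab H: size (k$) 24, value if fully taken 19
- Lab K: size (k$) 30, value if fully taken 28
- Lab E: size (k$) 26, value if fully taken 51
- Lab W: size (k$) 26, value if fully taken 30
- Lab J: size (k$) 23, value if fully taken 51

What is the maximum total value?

151.6

Rank by value-to-size ratio: Lab J 51/23≈2.22, Lab E 51/26≈1.96, Lab W 30/26≈1.15, Lab K 28/30≈0.933, Lab H 19/24≈0.792.
All 23 k$ of Lab J fit (value 51) — 73 remain.
All 26 k$ of Lab E fit (value 51) — 47 remain.
Take all of Lab W (26 k$, value 30) — 21 k$ left.
Fill the last 21 k$ with part of Lab K: 21/30 of it earns 19.6.
Total value = 151.6.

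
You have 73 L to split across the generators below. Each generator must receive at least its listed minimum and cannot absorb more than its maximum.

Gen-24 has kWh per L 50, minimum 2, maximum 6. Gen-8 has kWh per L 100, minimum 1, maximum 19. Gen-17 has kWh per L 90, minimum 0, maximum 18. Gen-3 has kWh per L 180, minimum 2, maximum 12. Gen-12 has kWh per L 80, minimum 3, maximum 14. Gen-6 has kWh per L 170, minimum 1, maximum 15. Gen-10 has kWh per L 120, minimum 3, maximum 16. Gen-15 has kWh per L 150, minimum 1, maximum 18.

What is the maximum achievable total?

10370

Meeting every minimum uses 2+1+0+2+3+1+3+1 = 13 L, leaving 60.
Highest kWh per L first: Gen-3 180 > Gen-6 170 > Gen-15 150 > Gen-10 120 > Gen-8 100 > Gen-17 90 > Gen-12 80 > Gen-24 50.
Gen-3: +10 to 12 (cap) ; 50 left.
Gen-6: +14 to 15 (cap) ; 36 left.
Give Gen-15 17 more to hit its cap of 18 ; 19 left.
Gen-10 takes 13 more to reach its cap of 16 ; 6 left.
Only 6 left; Gen-8 takes them to reach 7.
Total = 50×2 + 100×7 + 180×12 + 80×3 + 170×15 + 120×16 + 150×18 = 10370.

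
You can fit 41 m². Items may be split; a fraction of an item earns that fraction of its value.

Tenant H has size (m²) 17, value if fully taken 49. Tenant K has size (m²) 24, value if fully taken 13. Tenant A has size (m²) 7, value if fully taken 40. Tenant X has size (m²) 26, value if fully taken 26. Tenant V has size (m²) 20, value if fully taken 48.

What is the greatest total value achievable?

Rank by value-to-size ratio: Tenant A 40/7≈5.71, Tenant H 49/17≈2.88, Tenant V 48/20≈2.4, Tenant X 26/26≈1, Tenant K 13/24≈0.542.
Take all of Tenant A (7 m², value 40) — 34 m² left.
Tenant H: take in full, 17 m² for value 49 — 17 left.
Only 17 m² remain; take 17/20 of Tenant V for value 48×17/20 = 40.8.
Total value = 129.8.

129.8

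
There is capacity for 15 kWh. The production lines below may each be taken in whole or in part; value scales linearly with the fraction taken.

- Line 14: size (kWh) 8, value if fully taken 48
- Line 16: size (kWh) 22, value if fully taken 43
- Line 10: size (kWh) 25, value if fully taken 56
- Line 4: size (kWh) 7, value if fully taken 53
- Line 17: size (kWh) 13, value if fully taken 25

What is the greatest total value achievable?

101

Best value per unit of size first: Line 4 53/7≈7.57, Line 14 48/8≈6, Line 10 56/25≈2.24, Line 16 43/22≈1.95, Line 17 25/13≈1.92.
Take all of Line 4 (7 kWh, value 53) ; 8 kWh left.
Line 14: take in full, 8 kWh for value 48 ; 0 left.
Total value = 101.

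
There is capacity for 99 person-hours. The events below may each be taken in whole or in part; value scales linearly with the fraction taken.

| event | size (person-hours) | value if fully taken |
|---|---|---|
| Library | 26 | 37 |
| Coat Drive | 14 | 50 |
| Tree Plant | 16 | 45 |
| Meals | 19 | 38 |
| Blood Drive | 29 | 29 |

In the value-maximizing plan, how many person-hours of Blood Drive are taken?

24

Best value per unit of size first: Coat Drive 50/14≈3.57, Tree Plant 45/16≈2.81, Meals 38/19≈2, Library 37/26≈1.42, Blood Drive 29/29≈1.
Take all of Coat Drive (14 person-hours, value 50) — 85 person-hours left.
Take all of Tree Plant (16 person-hours, value 45) — 69 person-hours left.
Take all of Meals (19 person-hours, value 38) — 50 person-hours left.
All 26 person-hours of Library fit (value 37) — 24 remain.
Fill the last 24 person-hours with part of Blood Drive: 24/29 of it earns 24.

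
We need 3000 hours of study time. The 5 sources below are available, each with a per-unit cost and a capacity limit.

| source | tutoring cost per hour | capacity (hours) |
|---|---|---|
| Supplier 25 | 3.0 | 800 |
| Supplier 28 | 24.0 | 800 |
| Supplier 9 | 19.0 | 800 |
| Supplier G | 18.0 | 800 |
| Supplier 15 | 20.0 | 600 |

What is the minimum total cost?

44000

Cheapest first:
Take 800 from Supplier 25 at 3.0 — need 2200 more.
Supplier G at 18.0: take all 800 hours — 1400 still needed.
Supplier 9 at 19.0: take all 800 hours — 600 still needed.
Supplier 15 (20.0): use full 600 — 0 hours to go.
Supplier 28: unused.
Cost = 800×3.0 + 800×18.0 + 800×19.0 + 600×20.0 = 44000.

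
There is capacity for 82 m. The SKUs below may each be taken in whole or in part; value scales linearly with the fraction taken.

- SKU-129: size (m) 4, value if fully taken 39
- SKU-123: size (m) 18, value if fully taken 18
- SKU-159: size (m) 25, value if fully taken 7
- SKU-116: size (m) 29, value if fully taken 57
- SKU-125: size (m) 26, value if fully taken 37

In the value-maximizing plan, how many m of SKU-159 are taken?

Best value per unit of size first: SKU-129 39/4≈9.75, SKU-116 57/29≈1.97, SKU-125 37/26≈1.42, SKU-123 18/18≈1, SKU-159 7/25≈0.28.
All 4 m of SKU-129 fit (value 39) → 78 remain.
SKU-116: take in full, 29 m for value 57 → 49 left.
SKU-125: take in full, 26 m for value 37 → 23 left.
All 18 m of SKU-123 fit (value 18) → 5 remain.
Only 5 m remain; take 5/25 of SKU-159 for value 7×5/25 = 1.4.

5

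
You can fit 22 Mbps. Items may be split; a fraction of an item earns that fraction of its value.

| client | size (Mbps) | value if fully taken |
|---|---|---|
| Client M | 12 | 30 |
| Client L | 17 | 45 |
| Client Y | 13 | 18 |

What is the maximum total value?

Rank by value-to-size ratio: Client L 45/17≈2.65, Client M 30/12≈2.5, Client Y 18/13≈1.38.
Take all of Client L (17 Mbps, value 45) — 5 Mbps left.
5 Mbps left: a 5/12 share of Client M gives 30×5/12 = 12.5.
Total value = 57.5.

57.5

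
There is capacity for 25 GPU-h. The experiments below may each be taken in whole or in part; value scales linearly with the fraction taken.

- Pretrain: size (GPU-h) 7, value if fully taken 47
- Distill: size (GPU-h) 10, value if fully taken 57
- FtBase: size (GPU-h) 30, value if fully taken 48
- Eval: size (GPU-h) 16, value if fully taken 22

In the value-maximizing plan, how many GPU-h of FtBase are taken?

8

Rank by value-to-size ratio: Pretrain 47/7≈6.71, Distill 57/10≈5.7, FtBase 48/30≈1.6, Eval 22/16≈1.38.
All 7 GPU-h of Pretrain fit (value 47) → 18 remain.
All 10 GPU-h of Distill fit (value 57) → 8 remain.
Only 8 GPU-h remain; take 8/30 of FtBase for value 48×8/30 = 12.8.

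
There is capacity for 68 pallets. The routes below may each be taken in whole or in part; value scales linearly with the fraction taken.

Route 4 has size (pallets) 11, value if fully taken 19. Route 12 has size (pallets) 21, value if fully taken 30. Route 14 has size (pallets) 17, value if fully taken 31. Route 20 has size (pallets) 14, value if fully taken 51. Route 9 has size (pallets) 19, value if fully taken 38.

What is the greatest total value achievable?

Sort by value density: Route 20 51/14≈3.64, Route 9 38/19≈2, Route 14 31/17≈1.82, Route 4 19/11≈1.73, Route 12 30/21≈1.43.
Route 20: take in full, 14 pallets for value 51 — 54 left.
All 19 pallets of Route 9 fit (value 38) — 35 remain.
Route 14: take in full, 17 pallets for value 31 — 18 left.
Take all of Route 4 (11 pallets, value 19) — 7 pallets left.
Only 7 pallets remain; take 7/21 of Route 12 for value 30×7/21 = 10.
Total value = 149.

149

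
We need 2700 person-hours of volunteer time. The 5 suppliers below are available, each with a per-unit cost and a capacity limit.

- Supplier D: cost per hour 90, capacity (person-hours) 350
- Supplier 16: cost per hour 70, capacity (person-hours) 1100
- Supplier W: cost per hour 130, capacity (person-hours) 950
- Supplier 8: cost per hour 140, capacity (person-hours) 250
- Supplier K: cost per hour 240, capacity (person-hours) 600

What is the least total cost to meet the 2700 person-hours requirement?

Cheapest first:
Supplier 16 (70): use full 1100 ; 1600 person-hours to go.
Supplier D at 90: take all 350 person-hours ; 1250 still needed.
Supplier W (130): use full 950 ; 300 person-hours to go.
Supplier 8 at 140: take all 250 person-hours ; 50 still needed.
Supplier K at 240: take 50 of its 600 ; requirement met.
Cost = 1100×70 + 350×90 + 950×130 + 250×140 + 50×240 = 279000.

279000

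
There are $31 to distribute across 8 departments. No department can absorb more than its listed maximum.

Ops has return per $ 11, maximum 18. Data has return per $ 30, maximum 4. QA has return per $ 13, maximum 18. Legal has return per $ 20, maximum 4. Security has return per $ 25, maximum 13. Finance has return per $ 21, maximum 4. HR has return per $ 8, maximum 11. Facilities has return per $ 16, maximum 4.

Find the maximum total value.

Highest return per $ first: Data 30 > Security 25 > Finance 21 > Legal 20 > Facilities 16 > QA 13 > Ops 11 > HR 8.
Data takes 4 to reach its cap of 4 → 27 left.
Give Security 13 to hit its cap of 13 → 14 left.
Finance: +4 to 4 (cap) → 10 left.
Give Legal 4 to hit its cap of 4 → 6 left.
Give Facilities 4 to hit its cap of 4 → 2 left.
QA: +2 (room for 18) → 2. Pool exhausted.
Total = 30×4 + 13×2 + 20×4 + 25×13 + 21×4 + 16×4 = 699.

699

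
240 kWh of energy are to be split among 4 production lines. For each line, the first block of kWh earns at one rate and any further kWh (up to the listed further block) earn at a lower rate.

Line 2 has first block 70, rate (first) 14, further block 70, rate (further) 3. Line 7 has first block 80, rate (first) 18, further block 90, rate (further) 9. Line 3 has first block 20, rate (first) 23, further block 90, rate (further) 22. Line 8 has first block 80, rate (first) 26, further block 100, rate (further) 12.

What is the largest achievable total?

Rank every tier by rate: Line 8/T1 26 > Line 3/T1 23 > Line 3/T2 22 > Line 7/T1 18 > Line 2/T1 14 > Line 8/T2 12 > Line 7/T2 9 > Line 2/T2 3.
Fill Line 8 T1 block (80 at 26) ; 160 left.
Line 3 T1 at 23: fill all 20 ; 140 left.
Line 3/T2 (22): +90 ; 50 left.
50 remain; put them into Line 7 T1 at 18.
Total = 26×80 + 23×20 + 22×90 + 18×50 = 5420.

5420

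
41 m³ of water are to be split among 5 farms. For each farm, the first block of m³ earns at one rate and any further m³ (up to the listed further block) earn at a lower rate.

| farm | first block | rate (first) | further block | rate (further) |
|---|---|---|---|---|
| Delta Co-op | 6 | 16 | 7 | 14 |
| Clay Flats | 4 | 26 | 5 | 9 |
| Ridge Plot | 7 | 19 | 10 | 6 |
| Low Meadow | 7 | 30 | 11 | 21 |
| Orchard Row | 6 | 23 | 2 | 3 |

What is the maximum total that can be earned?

Order all 10 blocks by rate: Low Meadow/T1 30 > Clay Flats/T1 26 > Orchard Row/T1 23 > Low Meadow/T2 21 > Ridge Plot/T1 19 > Delta Co-op/T1 16 > Delta Co-op/T2 14 > Clay Flats/T2 9 > Ridge Plot/T2 6 > Orchard Row/T2 3.
Fill Low Meadow T1 block (7 at 30) ; 34 left.
Fill Clay Flats T1 block (4 at 26) ; 30 left.
Orchard Row T1 at 23: fill all 6 ; 24 left.
Low Meadow/T2 (21): +11 ; 13 left.
Fill Ridge Plot T1 block (7 at 19) ; 6 left.
Delta Co-op T1 at 16: fill all 6 ; 0 left.
Total = 30×7 + 26×4 + 23×6 + 21×11 + 19×7 + 16×6 = 912.

912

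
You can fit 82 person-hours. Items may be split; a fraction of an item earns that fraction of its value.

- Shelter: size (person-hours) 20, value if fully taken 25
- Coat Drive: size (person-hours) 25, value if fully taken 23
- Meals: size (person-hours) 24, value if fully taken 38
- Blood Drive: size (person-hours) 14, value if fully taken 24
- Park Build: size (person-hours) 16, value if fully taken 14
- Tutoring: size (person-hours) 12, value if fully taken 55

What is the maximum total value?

153.04

Sort by value density: Tutoring 55/12≈4.58, Blood Drive 24/14≈1.71, Meals 38/24≈1.58, Shelter 25/20≈1.25, Coat Drive 23/25≈0.92, Park Build 14/16≈0.875.
Take all of Tutoring (12 person-hours, value 55) ; 70 person-hours left.
Blood Drive: take in full, 14 person-hours for value 24 ; 56 left.
Meals: take in full, 24 person-hours for value 38 ; 32 left.
Take all of Shelter (20 person-hours, value 25) ; 12 person-hours left.
Fill the last 12 person-hours with part of Coat Drive: 12/25 of it earns 11.04.
Total value = 153.04.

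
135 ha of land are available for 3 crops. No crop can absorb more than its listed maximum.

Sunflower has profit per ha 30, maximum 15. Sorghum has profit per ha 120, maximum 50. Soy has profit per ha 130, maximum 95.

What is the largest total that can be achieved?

17150

Rank by profit per ha: Soy 130 > Sorghum 120 > Sunflower 30.
Soy takes 95 to reach its cap of 95 — 40 left.
Sorghum: +40 (room for 50) → 40. Pool exhausted.
Total = 120×40 + 130×95 = 17150.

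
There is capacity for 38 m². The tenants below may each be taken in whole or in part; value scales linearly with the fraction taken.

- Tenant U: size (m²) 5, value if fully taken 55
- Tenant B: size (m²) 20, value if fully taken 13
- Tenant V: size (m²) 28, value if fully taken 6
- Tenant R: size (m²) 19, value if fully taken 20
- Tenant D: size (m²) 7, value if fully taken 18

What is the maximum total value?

97.55

Rank by value-to-size ratio: Tenant U 55/5≈11, Tenant D 18/7≈2.57, Tenant R 20/19≈1.05, Tenant B 13/20≈0.65, Tenant V 6/28≈0.214.
Take all of Tenant U (5 m², value 55) — 33 m² left.
Take all of Tenant D (7 m², value 18) — 26 m² left.
Tenant R: take in full, 19 m² for value 20 — 7 left.
Only 7 m² remain; take 7/20 of Tenant B for value 13×7/20 = 4.55.
Total value = 97.55.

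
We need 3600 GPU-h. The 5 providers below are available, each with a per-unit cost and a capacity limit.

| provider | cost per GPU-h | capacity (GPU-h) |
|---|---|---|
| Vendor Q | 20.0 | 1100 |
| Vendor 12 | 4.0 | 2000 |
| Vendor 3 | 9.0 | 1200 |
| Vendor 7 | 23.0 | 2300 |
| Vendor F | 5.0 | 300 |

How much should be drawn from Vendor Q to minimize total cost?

100

Fill from the cheapest provider first.
Vendor 12 (4.0): use full 2000 ; 1600 GPU-h to go.
Take 300 from Vendor F at 5.0 ; need 1300 more.
Take 1200 from Vendor 3 at 9.0 ; need 100 more.
Take 100 from Vendor Q at 20.0 to finish.
Vendor 7: unused.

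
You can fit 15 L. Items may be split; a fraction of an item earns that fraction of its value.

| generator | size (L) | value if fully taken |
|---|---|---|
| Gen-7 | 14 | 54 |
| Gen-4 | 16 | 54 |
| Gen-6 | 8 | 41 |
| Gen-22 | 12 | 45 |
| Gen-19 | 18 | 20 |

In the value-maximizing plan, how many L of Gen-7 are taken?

7

Sort by value density: Gen-6 41/8≈5.12, Gen-7 54/14≈3.86, Gen-22 45/12≈3.75, Gen-4 54/16≈3.38, Gen-19 20/18≈1.11.
Gen-6: take in full, 8 L for value 41 ; 7 left.
Fill the last 7 L with part of Gen-7: 7/14 of it earns 27.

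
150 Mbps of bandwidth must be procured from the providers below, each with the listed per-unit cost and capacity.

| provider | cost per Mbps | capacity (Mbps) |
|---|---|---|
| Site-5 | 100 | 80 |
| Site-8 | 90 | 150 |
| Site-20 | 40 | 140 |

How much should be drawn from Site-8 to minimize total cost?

10

Fill from the cheapest provider first.
Take 140 from Site-20 at 40 — need 10 more.
Take 10 from Site-8 at 90 to finish.
Site-5: unused.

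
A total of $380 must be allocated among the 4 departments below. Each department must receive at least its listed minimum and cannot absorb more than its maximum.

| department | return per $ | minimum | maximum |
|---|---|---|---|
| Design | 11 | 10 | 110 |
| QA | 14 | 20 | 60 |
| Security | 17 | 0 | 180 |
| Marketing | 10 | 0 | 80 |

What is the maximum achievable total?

5410

Meeting every minimum uses 10+20+0+0 = 30 $, leaving 350.
Highest return per $ first: Security 17 > QA 14 > Design 11 > Marketing 10.
Give Security 180 more to hit its cap of 180 → 170 left.
QA takes 40 more to reach its cap of 60 → 130 left.
Design takes 100 more to reach its cap of 110 → 30 left.
Only 30 left; Marketing takes them to reach 30.
Total = 11×110 + 14×60 + 17×180 + 10×30 = 5410.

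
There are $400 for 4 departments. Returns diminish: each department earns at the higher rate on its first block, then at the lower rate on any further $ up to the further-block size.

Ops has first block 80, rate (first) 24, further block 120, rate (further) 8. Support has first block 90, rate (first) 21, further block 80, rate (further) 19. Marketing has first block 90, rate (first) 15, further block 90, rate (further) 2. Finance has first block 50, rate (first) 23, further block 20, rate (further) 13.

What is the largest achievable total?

7960

Treat each block as its own option and order by rate: Ops/first 24 > Finance/first 23 > Support/first 21 > Support/second 19 > Marketing/first 15 > Finance/second 13 > Ops/second 8 > Marketing/second 2.
Fill Ops first block (80 at 24) ; 320 left.
Finance/first (23): +50 ; 270 left.
Support first at 21: fill all 90 ; 180 left.
Fill Support second block (80 at 19) ; 100 left.
Marketing first at 15: fill all 90 ; 10 left.
Finance/second: +10 of 20 at 13; pool empty.
Total = 24×80 + 23×50 + 21×90 + 19×80 + 15×90 + 13×10 = 7960.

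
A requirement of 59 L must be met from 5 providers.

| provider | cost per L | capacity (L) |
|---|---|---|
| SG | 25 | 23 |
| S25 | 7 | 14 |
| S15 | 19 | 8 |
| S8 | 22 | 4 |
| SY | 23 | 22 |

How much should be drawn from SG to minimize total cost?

Use providers in increasing cost order.
S25 (7): use full 14 → 45 L to go.
S15 at 19: take all 8 L → 37 still needed.
S8 at 22: take all 4 L → 33 still needed.
SY at 23: take all 22 L → 11 still needed.
Take 11 from SG at 25 to finish.

11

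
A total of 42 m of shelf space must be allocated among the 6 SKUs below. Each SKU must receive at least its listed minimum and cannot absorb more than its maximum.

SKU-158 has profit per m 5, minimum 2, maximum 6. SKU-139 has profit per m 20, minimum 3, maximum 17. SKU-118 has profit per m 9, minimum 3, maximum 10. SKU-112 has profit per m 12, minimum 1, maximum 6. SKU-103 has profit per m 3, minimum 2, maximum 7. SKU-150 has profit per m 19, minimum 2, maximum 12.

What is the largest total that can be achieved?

Meeting every minimum uses 2+3+3+1+2+2 = 13 m, leaving 29.
Highest profit per m first: SKU-139 20 > SKU-150 19 > SKU-112 12 > SKU-118 9 > SKU-158 5 > SKU-103 3.
Give SKU-139 14 more to hit its cap of 17 → 15 left.
Give SKU-150 10 more to hit its cap of 12 → 5 left.
Give SKU-112 5 more to hit its cap of 6 → 0 left.
Total = 5×2 + 20×17 + 9×3 + 12×6 + 3×2 + 19×12 = 683.

683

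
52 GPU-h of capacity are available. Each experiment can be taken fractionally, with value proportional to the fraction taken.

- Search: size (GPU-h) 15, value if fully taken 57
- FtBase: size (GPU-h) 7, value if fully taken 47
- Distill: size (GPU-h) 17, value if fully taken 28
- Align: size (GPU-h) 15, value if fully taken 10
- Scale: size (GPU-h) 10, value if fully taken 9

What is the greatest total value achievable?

143

Best value per unit of size first: FtBase 47/7≈6.71, Search 57/15≈3.8, Distill 28/17≈1.65, Scale 9/10≈0.9, Align 10/15≈0.667.
FtBase: take in full, 7 GPU-h for value 47 — 45 left.
Take all of Search (15 GPU-h, value 57) — 30 GPU-h left.
All 17 GPU-h of Distill fit (value 28) — 13 remain.
Scale: take in full, 10 GPU-h for value 9 — 3 left.
3 GPU-h left: a 3/15 share of Align gives 10×3/15 = 2.
Total value = 143.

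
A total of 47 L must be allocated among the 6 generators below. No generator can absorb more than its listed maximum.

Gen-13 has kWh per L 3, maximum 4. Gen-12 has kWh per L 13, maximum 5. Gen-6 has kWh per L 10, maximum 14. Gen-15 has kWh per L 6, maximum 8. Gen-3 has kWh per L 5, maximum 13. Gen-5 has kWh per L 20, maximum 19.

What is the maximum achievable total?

638

Order the generators by kWh per L: Gen-5 20 > Gen-12 13 > Gen-6 10 > Gen-15 6 > Gen-3 5 > Gen-13 3.
Give Gen-5 19 to hit its cap of 19 → 28 left.
Give Gen-12 5 to hit its cap of 5 → 23 left.
Gen-6: +14 to 14 (cap) → 9 left.
Give Gen-15 8 to hit its cap of 8 → 1 left.
Gen-3: +1 (room for 13) → 1. Pool exhausted.
Total = 13×5 + 10×14 + 6×8 + 5×1 + 20×19 = 638.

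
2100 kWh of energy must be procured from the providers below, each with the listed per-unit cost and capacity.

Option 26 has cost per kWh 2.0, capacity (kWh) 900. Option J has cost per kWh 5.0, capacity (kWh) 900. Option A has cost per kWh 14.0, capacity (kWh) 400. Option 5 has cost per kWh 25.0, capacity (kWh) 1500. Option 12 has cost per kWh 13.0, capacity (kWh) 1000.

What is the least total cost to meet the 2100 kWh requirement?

10200

Fill from the cheapest provider first.
Take 900 from Option 26 at 2.0 — need 1200 more.
Option J at 5.0: take all 900 kWh — 300 still needed.
Take 300 from Option 12 at 13.0 to finish.
Option A, Option 5: unused.
Cost = 900×2.0 + 900×5.0 + 300×13.0 = 10200.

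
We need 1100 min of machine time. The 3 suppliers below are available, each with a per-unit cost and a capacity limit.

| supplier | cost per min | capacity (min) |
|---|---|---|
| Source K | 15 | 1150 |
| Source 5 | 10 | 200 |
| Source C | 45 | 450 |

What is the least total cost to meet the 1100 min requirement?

Cheapest first:
Source 5 (10): use full 200 — 900 min to go.
Source K at 15: take 900 of its 1150 — requirement met.
Source C: unused.
Cost = 200×10 + 900×15 = 15500.

15500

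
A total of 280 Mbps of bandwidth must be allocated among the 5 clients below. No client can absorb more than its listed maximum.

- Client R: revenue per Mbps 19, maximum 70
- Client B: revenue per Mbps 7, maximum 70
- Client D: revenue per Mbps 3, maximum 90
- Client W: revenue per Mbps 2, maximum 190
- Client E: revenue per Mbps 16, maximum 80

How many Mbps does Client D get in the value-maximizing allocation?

Order the clients by revenue per Mbps: Client R 19 > Client E 16 > Client B 7 > Client D 3 > Client W 2.
Client R takes 70 to reach its cap of 70 ; 210 left.
Give Client E 80 to hit its cap of 80 ; 130 left.
Client B takes 70 to reach its cap of 70 ; 60 left.
Client D has room for 90 but only 60 remain, so it gets 60.

60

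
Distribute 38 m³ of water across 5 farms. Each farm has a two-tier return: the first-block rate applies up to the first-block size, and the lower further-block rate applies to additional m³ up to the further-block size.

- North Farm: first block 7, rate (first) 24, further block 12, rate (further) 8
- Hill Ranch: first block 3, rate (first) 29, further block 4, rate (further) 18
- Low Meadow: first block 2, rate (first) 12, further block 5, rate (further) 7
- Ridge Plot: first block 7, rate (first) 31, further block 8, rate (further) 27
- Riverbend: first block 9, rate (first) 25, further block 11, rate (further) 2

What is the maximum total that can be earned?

985

Order all 10 blocks by rate: Ridge Plot/tier1 31 > Hill Ranch/tier1 29 > Ridge Plot/tier2 27 > Riverbend/tier1 25 > North Farm/tier1 24 > Hill Ranch/tier2 18 > Low Meadow/tier1 12 > North Farm/tier2 8 > Low Meadow/tier2 7 > Riverbend/tier2 2.
Fill Ridge Plot tier1 block (7 at 31) — 31 left.
Hill Ranch tier1 at 29: fill all 3 — 28 left.
Fill Ridge Plot tier2 block (8 at 27) — 20 left.
Riverbend/tier1 (25): +9 — 11 left.
Fill North Farm tier1 block (7 at 24) — 4 left.
Fill Hill Ranch tier2 block (4 at 18) — 0 left.
Total = 31×7 + 29×3 + 27×8 + 25×9 + 24×7 + 18×4 = 985.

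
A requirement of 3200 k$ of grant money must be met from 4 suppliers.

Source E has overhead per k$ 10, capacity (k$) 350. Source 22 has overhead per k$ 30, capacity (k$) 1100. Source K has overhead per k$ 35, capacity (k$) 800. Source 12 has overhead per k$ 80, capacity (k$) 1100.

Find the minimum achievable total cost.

Fill from the cheapest supplier first.
Source E at 10: take all 350 k$ ; 2850 still needed.
Take 1100 from Source 22 at 30 ; need 1750 more.
Source K at 35: take all 800 k$ ; 950 still needed.
Take 950 from Source 12 at 80 to finish.
Cost = 350×10 + 1100×30 + 800×35 + 950×80 = 140500.

140500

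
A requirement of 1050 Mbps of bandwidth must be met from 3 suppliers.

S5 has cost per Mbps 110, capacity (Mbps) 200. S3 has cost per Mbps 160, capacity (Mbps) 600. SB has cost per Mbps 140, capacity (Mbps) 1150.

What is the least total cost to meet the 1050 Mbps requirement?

Fill from the cheapest supplier first.
S5 (110): use full 200 ; 850 Mbps to go.
SB at 140: take 850 of its 1150 ; requirement met.
S3: unused.
Cost = 200×110 + 850×140 = 141000.

141000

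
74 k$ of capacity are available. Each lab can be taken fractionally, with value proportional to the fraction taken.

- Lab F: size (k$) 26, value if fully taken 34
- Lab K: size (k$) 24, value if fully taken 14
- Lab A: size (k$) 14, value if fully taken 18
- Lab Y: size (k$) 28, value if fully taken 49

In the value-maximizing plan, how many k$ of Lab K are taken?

Rank by value-to-size ratio: Lab Y 49/28≈1.75, Lab F 34/26≈1.31, Lab A 18/14≈1.29, Lab K 14/24≈0.583.
All 28 k$ of Lab Y fit (value 49) — 46 remain.
All 26 k$ of Lab F fit (value 34) — 20 remain.
Lab A: take in full, 14 k$ for value 18 — 6 left.
6 k$ left: a 6/24 share of Lab K gives 14×6/24 = 3.5.

6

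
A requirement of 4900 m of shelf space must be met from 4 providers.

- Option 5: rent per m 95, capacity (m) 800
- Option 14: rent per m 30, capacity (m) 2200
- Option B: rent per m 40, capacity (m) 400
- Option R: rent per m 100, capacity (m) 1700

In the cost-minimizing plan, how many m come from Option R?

Use providers in increasing cost order.
Option 14 (30): use full 2200 ; 2700 m to go.
Option B (40): use full 400 ; 2300 m to go.
Option 5 at 95: take all 800 m ; 1500 still needed.
Option R at 100: take 1500 of its 1700 ; requirement met.

1500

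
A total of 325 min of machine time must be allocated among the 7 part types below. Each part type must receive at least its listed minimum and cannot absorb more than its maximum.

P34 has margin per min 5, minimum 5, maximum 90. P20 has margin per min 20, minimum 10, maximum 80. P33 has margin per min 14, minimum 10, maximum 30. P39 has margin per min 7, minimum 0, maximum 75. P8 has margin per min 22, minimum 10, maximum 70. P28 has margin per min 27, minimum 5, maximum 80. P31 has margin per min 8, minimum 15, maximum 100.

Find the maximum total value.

6225

Meeting every minimum uses 5+10+10+0+10+5+15 = 55 min, leaving 270.
Order the part types by margin per min: P28 27 > P8 22 > P20 20 > P33 14 > P31 8 > P39 7 > P34 5.
P28 takes 75 more to reach its cap of 80 → 195 left.
P8 takes 60 more to reach its cap of 70 → 135 left.
P20: +70 to 80 (cap) → 65 left.
Give P33 20 more to hit its cap of 30 → 45 left.
P31 has room for 85 more but only 45 remain, so it gets 60.
Total = 5×5 + 20×80 + 14×30 + 22×70 + 27×80 + 8×60 = 6225.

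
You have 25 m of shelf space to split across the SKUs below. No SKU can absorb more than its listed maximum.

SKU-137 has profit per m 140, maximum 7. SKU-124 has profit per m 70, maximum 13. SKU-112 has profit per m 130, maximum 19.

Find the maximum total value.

Order the SKUs by profit per m: SKU-137 140 > SKU-112 130 > SKU-124 70.
SKU-137 takes 7 to reach its cap of 7 → 18 left.
Only 18 left; SKU-112 takes them to reach 18.
Total = 140×7 + 130×18 = 3320.

3320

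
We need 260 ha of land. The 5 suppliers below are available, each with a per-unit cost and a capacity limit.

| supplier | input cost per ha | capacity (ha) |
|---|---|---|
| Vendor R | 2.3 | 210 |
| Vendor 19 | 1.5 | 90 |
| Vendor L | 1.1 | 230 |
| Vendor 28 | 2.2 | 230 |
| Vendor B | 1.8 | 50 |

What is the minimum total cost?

Use suppliers in increasing cost order.
Take 230 from Vendor L at 1.1 ; need 30 more.
Vendor 19 (1.5): take the remaining 30 ; done.
Vendor B, Vendor 28, Vendor R: unused.
Cost = 230×1.1 + 30×1.5 = 298.

298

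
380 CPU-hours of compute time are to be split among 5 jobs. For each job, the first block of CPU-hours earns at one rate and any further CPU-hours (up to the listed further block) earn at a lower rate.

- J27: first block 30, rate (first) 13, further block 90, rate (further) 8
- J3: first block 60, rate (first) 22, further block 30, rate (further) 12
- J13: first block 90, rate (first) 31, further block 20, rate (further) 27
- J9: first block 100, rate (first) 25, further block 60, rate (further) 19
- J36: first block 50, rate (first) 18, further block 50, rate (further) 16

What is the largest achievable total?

Order all 10 blocks by rate: J13/tier1 31 > J13/tier2 27 > J9/tier1 25 > J3/tier1 22 > J9/tier2 19 > J36/tier1 18 > J36/tier2 16 > J27/tier1 13 > J3/tier2 12 > J27/tier2 8.
J13/tier1 (31): +90 → 290 left.
J13/tier2 (27): +20 → 270 left.
J9 tier1 at 25: fill all 100 → 170 left.
J3/tier1 (22): +60 → 110 left.
Fill J9 tier2 block (60 at 19) → 50 left.
J36/tier1 (18): +50 → 0 left.
Total = 31×90 + 27×20 + 25×100 + 22×60 + 19×60 + 18×50 = 9190.

9190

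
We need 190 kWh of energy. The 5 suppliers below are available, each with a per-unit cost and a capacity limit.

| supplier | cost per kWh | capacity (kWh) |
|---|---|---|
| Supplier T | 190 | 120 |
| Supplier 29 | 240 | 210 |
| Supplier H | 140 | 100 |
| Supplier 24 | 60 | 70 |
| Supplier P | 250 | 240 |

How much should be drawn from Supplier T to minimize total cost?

Fill from the cheapest supplier first.
Supplier 24 (60): use full 70 — 120 kWh to go.
Take 100 from Supplier H at 140 — need 20 more.
Take 20 from Supplier T at 190 to finish.
Supplier 29, Supplier P: unused.

20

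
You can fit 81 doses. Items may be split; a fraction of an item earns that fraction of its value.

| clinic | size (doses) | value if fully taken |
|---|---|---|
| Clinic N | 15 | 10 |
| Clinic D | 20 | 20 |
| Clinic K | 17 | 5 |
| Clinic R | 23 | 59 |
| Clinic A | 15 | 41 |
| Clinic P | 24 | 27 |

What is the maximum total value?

146

Rank by value-to-size ratio: Clinic A 41/15≈2.73, Clinic R 59/23≈2.57, Clinic P 27/24≈1.12, Clinic D 20/20≈1, Clinic N 10/15≈0.667, Clinic K 5/17≈0.294.
Clinic A: take in full, 15 doses for value 41 — 66 left.
Take all of Clinic R (23 doses, value 59) — 43 doses left.
All 24 doses of Clinic P fit (value 27) — 19 remain.
Only 19 doses remain; take 19/20 of Clinic D for value 20×19/20 = 19.
Total value = 146.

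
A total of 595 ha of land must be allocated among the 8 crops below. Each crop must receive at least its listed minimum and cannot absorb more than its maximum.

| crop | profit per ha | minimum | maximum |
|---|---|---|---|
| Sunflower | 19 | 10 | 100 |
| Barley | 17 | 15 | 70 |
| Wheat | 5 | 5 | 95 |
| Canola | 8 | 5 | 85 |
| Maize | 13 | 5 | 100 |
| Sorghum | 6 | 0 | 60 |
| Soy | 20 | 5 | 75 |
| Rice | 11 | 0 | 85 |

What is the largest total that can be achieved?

7965

Meeting every minimum uses 10+15+5+5+5+0+5+0 = 45 ha, leaving 550.
Order the crops by profit per ha: Soy 20 > Sunflower 19 > Barley 17 > Maize 13 > Rice 11 > Canola 8 > Sorghum 6 > Wheat 5.
Soy: +70 to 75 (cap) ; 480 left.
Sunflower takes 90 more to reach its cap of 100 ; 390 left.
Barley: +55 to 70 (cap) ; 335 left.
Maize: +95 to 100 (cap) ; 240 left.
Rice takes 85 more to reach its cap of 85 ; 155 left.
Canola takes 80 more to reach its cap of 85 ; 75 left.
Sorghum: +60 to 60 (cap) ; 15 left.
Wheat: +15 (room for 90) → 20. Pool exhausted.
Total = 19×100 + 17×70 + 5×20 + 8×85 + 13×100 + 6×60 + 20×75 + 11×85 = 7965.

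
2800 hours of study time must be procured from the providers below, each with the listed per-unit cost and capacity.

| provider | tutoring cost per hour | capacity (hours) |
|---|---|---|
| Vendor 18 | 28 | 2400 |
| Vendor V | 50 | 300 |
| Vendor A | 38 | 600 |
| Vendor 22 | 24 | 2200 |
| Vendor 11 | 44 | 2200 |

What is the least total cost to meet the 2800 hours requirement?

Fill from the cheapest provider first.
Vendor 22 (24): use full 2200 ; 600 hours to go.
Take 600 from Vendor 18 at 28 to finish.
Vendor A, Vendor 11, Vendor V: unused.
Cost = 2200×24 + 600×28 = 69600.

69600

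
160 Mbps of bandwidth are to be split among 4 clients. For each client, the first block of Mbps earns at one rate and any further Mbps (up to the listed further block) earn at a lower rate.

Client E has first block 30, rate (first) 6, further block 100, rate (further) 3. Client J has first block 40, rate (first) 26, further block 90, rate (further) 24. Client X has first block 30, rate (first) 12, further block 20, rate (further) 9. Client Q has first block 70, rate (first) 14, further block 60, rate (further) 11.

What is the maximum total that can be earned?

Order all 8 blocks by rate: Client J/T1 26 > Client J/T2 24 > Client Q/T1 14 > Client X/T1 12 > Client Q/T2 11 > Client X/T2 9 > Client E/T1 6 > Client E/T2 3.
Client J T1 at 26: fill all 40 → 120 left.
Fill Client J T2 block (90 at 24) → 30 left.
Client Q T1 at 14: only 30 left, fill 30.
Total = 26×40 + 24×90 + 14×30 = 3620.

3620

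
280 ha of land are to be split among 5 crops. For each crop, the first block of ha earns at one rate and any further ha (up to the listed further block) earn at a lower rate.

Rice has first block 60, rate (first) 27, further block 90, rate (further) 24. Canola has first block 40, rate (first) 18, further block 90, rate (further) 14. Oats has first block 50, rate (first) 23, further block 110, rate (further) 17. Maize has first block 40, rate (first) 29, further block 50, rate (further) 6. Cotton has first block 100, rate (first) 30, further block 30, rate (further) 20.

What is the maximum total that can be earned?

7700

Treat each block as its own option and order by rate: Cotton/tier1 30 > Maize/tier1 29 > Rice/tier1 27 > Rice/tier2 24 > Oats/tier1 23 > Cotton/tier2 20 > Canola/tier1 18 > Oats/tier2 17 > Canola/tier2 14 > Maize/tier2 6.
Fill Cotton tier1 block (100 at 30) — 180 left.
Maize/tier1 (29): +40 — 140 left.
Fill Rice tier1 block (60 at 27) — 80 left.
Rice tier2 at 24: only 80 left, fill 80.
Total = 30×100 + 29×40 + 27×60 + 24×80 = 7700.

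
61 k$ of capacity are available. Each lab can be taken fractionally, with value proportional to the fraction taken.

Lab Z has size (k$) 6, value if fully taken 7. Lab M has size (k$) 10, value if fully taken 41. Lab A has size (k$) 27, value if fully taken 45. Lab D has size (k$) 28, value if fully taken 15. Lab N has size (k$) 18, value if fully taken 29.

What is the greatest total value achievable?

Sort by value density: Lab M 41/10≈4.1, Lab A 45/27≈1.67, Lab N 29/18≈1.61, Lab Z 7/6≈1.17, Lab D 15/28≈0.536.
Lab M: take in full, 10 k$ for value 41 ; 51 left.
All 27 k$ of Lab A fit (value 45) ; 24 remain.
Take all of Lab N (18 k$, value 29) ; 6 k$ left.
Lab Z: take in full, 6 k$ for value 7 ; 0 left.
Total value = 122.

122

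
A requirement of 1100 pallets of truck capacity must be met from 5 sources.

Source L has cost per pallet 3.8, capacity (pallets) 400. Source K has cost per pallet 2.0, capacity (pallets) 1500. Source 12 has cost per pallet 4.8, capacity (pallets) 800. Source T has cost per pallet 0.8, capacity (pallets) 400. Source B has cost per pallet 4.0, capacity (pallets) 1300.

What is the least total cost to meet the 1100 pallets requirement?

1720

Fill from the cheapest source first.
Source T at 0.8: take all 400 pallets — 700 still needed.
Source K at 2.0: take 700 of its 1500 — requirement met.
Source L, Source B, Source 12: unused.
Cost = 400×0.8 + 700×2.0 = 1720.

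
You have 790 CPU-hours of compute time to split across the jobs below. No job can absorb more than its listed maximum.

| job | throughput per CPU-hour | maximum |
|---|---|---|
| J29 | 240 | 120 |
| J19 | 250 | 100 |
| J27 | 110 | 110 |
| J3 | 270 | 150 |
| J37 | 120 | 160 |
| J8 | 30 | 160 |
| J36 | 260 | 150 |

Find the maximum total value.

164600

Highest throughput per CPU-hour first: J3 270 > J36 260 > J19 250 > J29 240 > J37 120 > J27 110 > J8 30.
J3 takes 150 to reach its cap of 150 → 640 left.
Give J36 150 to hit its cap of 150 → 490 left.
J19: +100 to 100 (cap) → 390 left.
J29: +120 to 120 (cap) → 270 left.
Give J37 160 to hit its cap of 160 → 110 left.
J27: +110 to 110 (cap) → 0 left.
Total = 240×120 + 250×100 + 110×110 + 270×150 + 120×160 + 260×150 = 164600.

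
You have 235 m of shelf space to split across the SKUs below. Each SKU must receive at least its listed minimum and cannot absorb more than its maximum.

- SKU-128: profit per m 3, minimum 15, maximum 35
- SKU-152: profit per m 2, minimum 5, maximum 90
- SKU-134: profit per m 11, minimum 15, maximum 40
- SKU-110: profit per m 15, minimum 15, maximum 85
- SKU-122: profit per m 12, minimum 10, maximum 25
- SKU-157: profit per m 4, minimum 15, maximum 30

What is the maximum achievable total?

Meeting every minimum uses 15+5+15+15+10+15 = 75 m, leaving 160.
Highest profit per m first: SKU-110 15 > SKU-122 12 > SKU-134 11 > SKU-157 4 > SKU-128 3 > SKU-152 2.
SKU-110: +70 to 85 (cap) → 90 left.
Give SKU-122 15 more to hit its cap of 25 → 75 left.
SKU-134: +25 to 40 (cap) → 50 left.
SKU-157 takes 15 more to reach its cap of 30 → 35 left.
Give SKU-128 20 more to hit its cap of 35 → 15 left.
Only 15 left; SKU-152 takes them to reach 20.
Total = 3×35 + 2×20 + 11×40 + 15×85 + 12×25 + 4×30 = 2280.

2280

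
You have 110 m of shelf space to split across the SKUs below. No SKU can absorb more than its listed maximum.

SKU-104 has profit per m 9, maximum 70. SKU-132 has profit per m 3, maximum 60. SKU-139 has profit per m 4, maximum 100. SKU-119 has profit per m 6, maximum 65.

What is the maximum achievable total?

870

Highest profit per m first: SKU-104 9 > SKU-119 6 > SKU-139 4 > SKU-132 3.
SKU-104 takes 70 to reach its cap of 70 → 40 left.
SKU-119: +40 (room for 65) → 40. Pool exhausted.
Total = 9×70 + 6×40 = 870.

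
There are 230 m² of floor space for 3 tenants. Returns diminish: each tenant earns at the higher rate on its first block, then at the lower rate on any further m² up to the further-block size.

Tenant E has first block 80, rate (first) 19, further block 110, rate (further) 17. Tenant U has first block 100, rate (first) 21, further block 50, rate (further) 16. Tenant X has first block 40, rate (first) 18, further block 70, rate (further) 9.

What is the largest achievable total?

4510

Order all 6 blocks by rate: Tenant U/first 21 > Tenant E/first 19 > Tenant X/first 18 > Tenant E/second 17 > Tenant U/second 16 > Tenant X/second 9.
Fill Tenant U first block (100 at 21) — 130 left.
Fill Tenant E first block (80 at 19) — 50 left.
Fill Tenant X first block (40 at 18) — 10 left.
Tenant E/second: +10 of 110 at 17; pool empty.
Total = 21×100 + 19×80 + 18×40 + 17×10 = 4510.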